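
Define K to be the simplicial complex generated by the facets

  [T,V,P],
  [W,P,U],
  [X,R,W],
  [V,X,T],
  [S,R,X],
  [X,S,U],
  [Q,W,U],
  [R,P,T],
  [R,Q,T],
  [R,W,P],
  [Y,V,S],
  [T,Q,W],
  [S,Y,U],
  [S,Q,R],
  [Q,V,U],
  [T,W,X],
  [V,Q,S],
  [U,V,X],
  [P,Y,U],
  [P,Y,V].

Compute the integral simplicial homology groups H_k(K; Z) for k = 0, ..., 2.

H_0 ≅ Z,  H_1 ≅ Z ⊕ Z/2Z,  H_2 = 0.

K has 10 vertices, 30 edges, 20 triangles.
rank ∂_0 = 0, rank ∂_1 = 9 ⇒ b_0 = 10 − 0 − 9 = 1; all invariant factors of ∂_1 are 1 so no torsion. So H_0 ≅ Z.
rank ∂_1 = 9, rank ∂_2 = 20 ⇒ b_1 = 30 − 9 − 20 = 1; ∂_2 has invariant factor(s) [2] giving torsion. So H_1 ≅ Z ⊕ Z/2Z.
rank ∂_2 = 20, rank ∂_3 = 0 ⇒ b_2 = 20 − 20 − 0 = 0. So H_2 ≅ 0.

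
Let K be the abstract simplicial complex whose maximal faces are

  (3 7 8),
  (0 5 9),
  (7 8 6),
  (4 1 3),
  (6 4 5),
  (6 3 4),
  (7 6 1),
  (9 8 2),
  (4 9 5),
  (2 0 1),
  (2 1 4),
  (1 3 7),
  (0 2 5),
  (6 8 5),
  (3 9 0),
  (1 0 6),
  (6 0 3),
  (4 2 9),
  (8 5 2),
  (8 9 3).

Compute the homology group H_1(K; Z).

H_1 = Z ⊕ Z/2.

Order the vertices as 0 < 1 < 2 < 3 < 4 < 5 < 6 < 7 < 8 < 9. Listing each simplex with vertices in this order, K has dimension 2 with simplices:

  0-simplices (10): [0], [1], [2], [3], [4], [5], [6], [7], [8], [9]
  1-simplices (30): (30 of them)
  2-simplices (20): (20 of them)

Hence C_0 ≅ Z^10, C_1 ≅ Z^30, C_2 ≅ Z^20.

The boundary map ∂_1: C_1 → C_0 maps an edge to its endpoints' difference, ∂[p,q] = q − p.
The resulting 10×30 matrix has rank 9, and its Smith normal form has invariant factors (1,1,1,1,1,1,1,1,1).

The boundary map ∂_2: C_2 → C_1 maps a triangle to the signed sum of its edges. For instance
  ∂[3,8,9] = [8,9] − [3,9] + [3,8],
  ∂[0,3,6] = [3,6] − [0,6] + [0,3].
This gives a 30×20 integer matrix of rank 20; reducing to Smith normal form yields diagonal entries (1,1,1,1,1,1,1,1,1,1,1,1,1,1,1,1,1,1,1,2).

Now H_k = ker ∂_k / im ∂_{k+1}, so:

  H_1: rank ker ∂_1 − rank ∂_2 = (30 − 9) − 20 = 1, and ∂_2 has invariant factor 2 > 1, so H_1 ≅ Z ⊕ Z/2.

(K is a triangulation of the Klein bottle.)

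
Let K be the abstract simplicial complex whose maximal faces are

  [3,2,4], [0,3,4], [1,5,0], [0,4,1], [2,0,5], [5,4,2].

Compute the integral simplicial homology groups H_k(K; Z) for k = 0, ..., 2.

Take the total order 0 < 1 < 2 < 3 < 4 < 5 on the vertex set. Then K (dimension 2) consists of the simplices:

  0-simplices (6): [0], [1], [2], [3], [4], [5]
  1-simplices (12): [0,1], [0,2], [0,3], [0,4], [0,5], [1,4], [1,5], [2,3], [2,4], [2,5], [3,4], [4,5]
  2-simplices (6): [0,1,4], [0,1,5], [0,2,5], [0,3,4], [2,3,4], [2,4,5]

giving chain groups C_0 ≅ Z^6, C_1 ≅ Z^12, C_2 ≅ Z^6.

∂_1: C_1 → C_0 maps an edge to its endpoints' difference, ∂[p,q] = q − p. For instance
  ∂[0,5] = [5] − [0].
The 6×12 boundary matrix has rank 5 and Smith normal form diag(1,1,1,1,1).

Boundary ∂_2: C_2 → C_1 maps a triangle to the signed sum of its edges. For instance
  ∂[0,1,4] = [1,4] − [0,4] + [0,1],
  ∂[2,3,4] = [3,4] − [2,4] + [2,3].
The 12×6 boundary matrix has rank 6 and Smith normal form diag(1,1,1,1,1,1).

From H_k ≅ ker(∂_k) / im(∂_{k+1}) we obtain:

  H_0: rank C_0 − rank ∂_1 = 6 − 5 = 1, and the invariant factors of ∂_1 are all 1, so H_0 = Z.
  H_1: rank ker ∂_1 − rank ∂_2 = (12 − 5) − 6 = 1, and the invariant factors of ∂_2 are all 1, so H_1 = Z.
  H_2: rank ker ∂_2 − rank ∂_3 = (6 − 6) − 0 = 0, and there is no ∂_3, so H_2 = 0.

H_0 = Z,  H_1 = Z,  H_2 = 0.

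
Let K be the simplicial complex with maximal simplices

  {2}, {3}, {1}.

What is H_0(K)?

Take the total order 1 < 2 < 3 on the vertex set. Then K (dimension 0) consists of the simplices:

  0-simplices (3): [1], [2], [3]

giving chain groups C_0 ≅ Z^3.

Now H_k = ker ∂_k / im ∂_{k+1}, so:

  H_0: rank C_0 − rank ∂_1 = 3 − 0 = 3, and there is no ∂_1, so H_0 = Z^3.

H_0 = Z^3.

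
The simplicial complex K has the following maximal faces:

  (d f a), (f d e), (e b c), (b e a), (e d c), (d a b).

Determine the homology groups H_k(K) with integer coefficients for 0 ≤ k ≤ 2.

Take the total order a < b < c < d < e < f on the vertex set. Then K (dimension 2) consists of the simplices:

  0-simplices (6): a, b, c, d, e, f
  1-simplices (12): ab, ad, ae, af, bc, bd, be, cd, ce, de, df, ef
  2-simplices (6): abd, abe, adf, bce, cde, def

so the chain groups are C_0 ≅ Z^6, C_1 ≅ Z^12, C_2 ≅ Z^6.

∂_1: C_1 → C_0 maps an edge to its endpoints' difference, ∂[p,q] = q − p.
This gives a 6×12 integer matrix of rank 5; reducing to Smith normal form yields diagonal entries (1,1,1,1,1).

The boundary map ∂_2: C_2 → C_1 sends each 2-simplex [p,q,r] to [q,r] − [p,r] + [p,q]. For instance
  ∂bce = ce − be + bc,
  ∂cde = de − ce + cd.
As a 12×6 matrix over Z this has rank 6, with invariant factors (1,1,1,1,1,1).

Now H_k = ker ∂_k / im ∂_{k+1}, so:

  H_0: rank C_0 − rank ∂_1 = 6 − 5 = 1, and the invariant factors of ∂_1 are all 1, so H_0 ≅ Z.
  H_1: rank ker ∂_1 − rank ∂_2 = (12 − 5) − 6 = 1, and the invariant factors of ∂_2 are all 1, so H_1 ≅ Z.
  H_2: rank ker ∂_2 − rank ∂_3 = (6 − 6) − 0 = 0, and there is no ∂_3, so H_2 ≅ 0.

H_0 ≅ Z,  H_1 ≅ Z,  H_2 = 0.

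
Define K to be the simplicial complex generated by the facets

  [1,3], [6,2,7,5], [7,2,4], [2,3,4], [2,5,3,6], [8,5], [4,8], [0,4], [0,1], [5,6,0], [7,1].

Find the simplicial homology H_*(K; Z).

H_0 ≅ Z,  H_1 ≅ Z^4,  H_2 = 0,  H_3 = 0.

Fix the vertex order 0 < 1 < 2 < 3 < 4 < 5 < 6 < 7 < 8 and write every simplex with vertices in increasing order. Then dim K = 3 and the simplices of K are:

  0-simplices (9): [0], [1], [2], [3], [4], [5], [6], [7], [8]
  1-simplices (20): [0,1], [0,4], [0,5], [0,6], [1,3], [1,7], [2,3], [2,4], [2,5], [2,6], [2,7], [3,4], [3,5], [3,6], [4,7], [4,8], [5,6], [5,7], [5,8], [6,7]
  2-simplices (10): [0,5,6], [2,3,4], [2,3,5], [2,3,6], [2,4,7], [2,5,6], [2,5,7], [2,6,7], [3,5,6], [5,6,7]
  3-simplices (2): [2,3,5,6], [2,5,6,7]

so the chain groups are C_0 ≅ Z^9, C_1 ≅ Z^20, C_2 ≅ Z^10, C_3 ≅ Z^2.

∂_1: C_1 → C_0 is given by ∂[p,q] = [q] − [p].
The resulting 9×20 matrix has rank 8, and its Smith normal form has invariant factors (1,1,1,1,1,1,1,1).

The boundary map ∂_2: C_2 → C_1 sends each 2-simplex [p,q,r] to [q,r] − [p,r] + [p,q]. For instance
  ∂[2,3,4] = [3,4] − [2,4] + [2,3],
  ∂[0,5,6] = [5,6] − [0,6] + [0,5].
The resulting 20×10 matrix has rank 8, and its Smith normal form has invariant factors (1,1,1,1,1,1,1,1).

The boundary map ∂_3: C_3 → C_2 sends each 3-simplex σ to the alternating sum Σ_i (−1)^i (σ with its i-th vertex removed). For instance
  ∂[2,3,5,6] = [3,5,6] − [2,5,6] + [2,3,6] − [2,3,5],
  ∂[2,5,6,7] = [5,6,7] − [2,6,7] + [2,5,7] − [2,5,6].
This gives a 10×2 integer matrix of rank 2; reducing to Smith normal form yields diagonal entries (1,1).

Reading off H_k = ker ∂_k / im ∂_{k+1}:

  H_0: rank C_0 − rank ∂_1 = 9 − 8 = 1, and the invariant factors of ∂_1 are all 1, so H_0 ≅ Z.
  H_1: rank ker ∂_1 − rank ∂_2 = (20 − 8) − 8 = 4, and the invariant factors of ∂_2 are all 1, so H_1 ≅ Z^4.
  H_2: rank ker ∂_2 − rank ∂_3 = (10 − 8) − 2 = 0, and the invariant factors of ∂_3 are all 1, so H_2 ≅ 0.
  H_3: rank ker ∂_3 − rank ∂_4 = (2 − 2) − 0 = 0, and there is no ∂_4, so H_3 ≅ 0.

As a check, the Euler characteristic is 9 − 20 + 10 − 2 = -3, which agrees with 1 − 4 + 0 − 0 = -3.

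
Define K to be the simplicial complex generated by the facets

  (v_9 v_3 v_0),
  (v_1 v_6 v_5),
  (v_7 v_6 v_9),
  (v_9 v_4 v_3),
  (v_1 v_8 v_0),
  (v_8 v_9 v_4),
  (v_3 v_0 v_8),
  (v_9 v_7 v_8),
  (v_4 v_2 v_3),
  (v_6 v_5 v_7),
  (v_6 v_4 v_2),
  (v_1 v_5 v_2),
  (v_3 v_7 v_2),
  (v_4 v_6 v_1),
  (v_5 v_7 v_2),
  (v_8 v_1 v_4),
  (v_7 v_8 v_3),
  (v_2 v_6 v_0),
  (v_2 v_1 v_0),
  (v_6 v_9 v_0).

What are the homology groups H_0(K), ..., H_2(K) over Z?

H_0 ≅ Z,  H_1 ≅ Z ⊕ Z/2,  H_2 = 0.

Take the total order v_0 < v_1 < v_2 < v_3 < v_4 < v_5 < v_6 < v_7 < v_8 < v_9 on the vertex set. Then K (dimension 2) consists of the simplices:

  0-simplices (10): [v_0], [v_1], [v_2], [v_3], [v_4], [v_5], [v_6], [v_7], [v_8], [v_9]
  1-simplices (30): (30 of them)
  2-simplices (20): (20 of them)

Hence C_0 ≅ Z^10, C_1 ≅ Z^30, C_2 ≅ Z^20.

The boundary map ∂_1: C_1 → C_0 maps an edge to its endpoints' difference, ∂[p,q] = q − p. For instance
  ∂[v_2,v_5] = [v_5] − [v_2].
The 10×30 boundary matrix has rank 9 and Smith normal form diag(1,1,1,1,1,1,1,1,1).

∂_2: C_2 → C_1 maps a triangle to the signed sum of its edges. For instance
  ∂[v_0,v_6,v_9] = [v_6,v_9] − [v_0,v_9] + [v_0,v_6],
  ∂[v_1,v_4,v_8] = [v_4,v_8] − [v_1,v_8] + [v_1,v_4].
The resulting 30×20 matrix has rank 20, and its Smith normal form has invariant factors (1,1,1,1,1,1,1,1,1,1,1,1,1,1,1,1,1,1,1,2).

Now H_k = ker ∂_k / im ∂_{k+1}, so:

  H_0: rank C_0 − rank ∂_1 = 10 − 9 = 1, and the invariant factors of ∂_1 are all 1, so H_0 = Z.
  H_1: rank ker ∂_1 − rank ∂_2 = (30 − 9) − 20 = 1, and ∂_2 has invariant factor 2 > 1, so H_1 = Z ⊕ Z/2.
  H_2: rank ker ∂_2 − rank ∂_3 = (20 − 20) − 0 = 0, and there is no ∂_3, so H_2 = 0.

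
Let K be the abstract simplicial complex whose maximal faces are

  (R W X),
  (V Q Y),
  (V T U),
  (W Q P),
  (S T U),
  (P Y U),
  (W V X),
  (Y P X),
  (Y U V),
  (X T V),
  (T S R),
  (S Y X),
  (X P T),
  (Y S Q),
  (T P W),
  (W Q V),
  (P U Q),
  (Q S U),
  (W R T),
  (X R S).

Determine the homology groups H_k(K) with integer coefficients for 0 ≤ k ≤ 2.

We work with the vertex ordering P < Q < R < S < T < U < V < W < X < Y. The simplices of K, each written with vertices in increasing order, are:

  0-simplices (10): P, Q, R, S, T, U, V, W, X, Y
  1-simplices (30): PQ, PT, PU, PW, PX, PY, QS, QU, QV, QW, QY, RS, RT, RW, RX, ST, SU, SX, SY, TU, TV, TW, TX, UV, UY, VW, VX, VY, WX, XY
  2-simplices (20): PQU, PQW, PTW, PTX, PUY, PXY, QSU, QSY, QVW, QVY, RST, RSX, RTW, RWX, STU, SXY, TUV, TVX, UVY, VWX

giving chain groups C_0 ≅ Z^10, C_1 ≅ Z^30, C_2 ≅ Z^20.

Boundary ∂_1: C_1 → C_0 sends each edge [p,q] (with p < q) to q − p. For instance
  ∂ST = T − S.
The 10×30 boundary matrix has rank 9 and Smith normal form diag(1,1,1,1,1,1,1,1,1).

The boundary map ∂_2: C_2 → C_1 acts by ∂[p,q,r] = [q,r] − [p,r] + [p,q]. For instance
  ∂PUY = UY − PY + PU,
  ∂PXY = XY − PY + PX.
The 30×20 boundary matrix has rank 20 and Smith normal form diag(1,1,1,1,1,1,1,1,1,1,1,1,1,1,1,1,1,1,1,2).

Now H_k = ker ∂_k / im ∂_{k+1}, so:

  H_0: rank C_0 − rank ∂_1 = 10 − 9 = 1, and the invariant factors of ∂_1 are all 1, so H_0 ≅ Z.
  H_1: rank ker ∂_1 − rank ∂_2 = (30 − 9) − 20 = 1, and ∂_2 has invariant factor 2 > 1, so H_1 ≅ Z ⊕ Z/2.
  H_2: rank ker ∂_2 − rank ∂_3 = (20 − 20) − 0 = 0, and there is no ∂_3, so H_2 ≅ 0.

As a check, the Euler characteristic is 10 − 30 + 20 = 0, which agrees with 1 − 1 + 0 = 0.

H_0 = Z,  H_1 = Z ⊕ Z/2,  H_2 = 0.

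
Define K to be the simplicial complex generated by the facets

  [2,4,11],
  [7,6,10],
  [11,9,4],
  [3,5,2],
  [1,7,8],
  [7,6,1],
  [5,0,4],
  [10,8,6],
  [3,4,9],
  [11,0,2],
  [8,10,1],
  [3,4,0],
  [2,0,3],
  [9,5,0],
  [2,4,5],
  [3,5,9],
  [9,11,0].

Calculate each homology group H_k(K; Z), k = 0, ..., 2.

H_0 = Z^2,  H_1 = Z ⊕ Z/2,  H_2 = 0.

Fix the vertex order 0 < 1 < 2 < 3 < 4 < 5 < 6 < 7 < 8 < 9 < 10 < 11 and write every simplex with vertices in increasing order. Then dim K = 2 and the simplices of K are:

  0-simplices (12): [0], [1], [2], [3], [4], [5], [6], [7], [8], [9], [10], [11]
  1-simplices (28): (28 of them)
  2-simplices (17): [0,2,3], [0,2,11], [0,3,4], [0,4,5], [0,5,9], [0,9,11], [1,6,7], [1,7,8], [1,8,10], [2,3,5], [2,4,5], [2,4,11], [3,4,9], [3,5,9], [4,9,11], [6,7,10], [6,8,10]

giving chain groups C_0 ≅ Z^12, C_1 ≅ Z^28, C_2 ≅ Z^17.

∂_1: C_1 → C_0 maps an edge to its endpoints' difference, ∂[p,q] = q − p.
The 12×28 boundary matrix has rank 10 and Smith normal form diag(1,1,1,1,1,1,1,1,1,1).

The boundary map ∂_2: C_2 → C_1 acts by ∂[p,q,r] = [q,r] − [p,r] + [p,q]. For instance
  ∂[3,5,9] = [5,9] − [3,9] + [3,5],
  ∂[2,4,5] = [4,5] − [2,5] + [2,4].
The 28×17 boundary matrix has rank 17 and Smith normal form diag(1,1,1,1,1,1,1,1,1,1,1,1,1,1,1,1,2).

Reading off H_k = ker ∂_k / im ∂_{k+1}:

  H_0: rank C_0 − rank ∂_1 = 12 − 10 = 2, and the invariant factors of ∂_1 are all 1, so H_0 = Z^2.
  H_1: rank ker ∂_1 − rank ∂_2 = (28 − 10) − 17 = 1, and ∂_2 has invariant factor 2 > 1, so H_1 = Z ⊕ Z/2.
  H_2: rank ker ∂_2 − rank ∂_3 = (17 − 17) − 0 = 0, and there is no ∂_3, so H_2 = 0.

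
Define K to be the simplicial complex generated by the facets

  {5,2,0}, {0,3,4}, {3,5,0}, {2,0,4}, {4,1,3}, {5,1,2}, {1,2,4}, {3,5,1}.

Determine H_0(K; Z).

We work with the vertex ordering 0 < 1 < 2 < 3 < 4 < 5. The simplices of K, each written with vertices in increasing order, are:

  0-simplices (6): [0], [1], [2], [3], [4], [5]
  1-simplices (12): [0,2], [0,3], [0,4], [0,5], [1,2], [1,3], [1,4], [1,5], [2,4], [2,5], [3,4], [3,5]
  2-simplices (8): [0,2,4], [0,2,5], [0,3,4], [0,3,5], [1,2,4], [1,2,5], [1,3,4], [1,3,5]

giving chain groups C_0 ≅ Z^6, C_1 ≅ Z^12, C_2 ≅ Z^8.

The boundary map ∂_1: C_1 → C_0 is given by ∂[p,q] = [q] − [p]. For instance
  ∂[1,4] = [4] − [1].
The resulting 6×12 matrix has rank 5, and its Smith normal form has invariant factors (1,1,1,1,1).

The boundary map ∂_2: C_2 → C_1 sends each 2-simplex [p,q,r] to [q,r] − [p,r] + [p,q]. For instance
  ∂[1,2,5] = [2,5] − [1,5] + [1,2],
  ∂[0,2,5] = [2,5] − [0,5] + [0,2].
The 12×8 boundary matrix has rank 7 and Smith normal form diag(1,1,1,1,1,1,1).

Computing H_k = (kernel of ∂_k) / (image of ∂_{k+1}):

  H_0: rank C_0 − rank ∂_1 = 6 − 5 = 1, and the invariant factors of ∂_1 are all 1, so H_0 ≅ Z.

H_0 ≅ Z.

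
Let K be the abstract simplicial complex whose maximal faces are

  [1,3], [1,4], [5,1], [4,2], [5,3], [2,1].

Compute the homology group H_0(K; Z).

Order the vertices as 1 < 2 < 3 < 4 < 5. Listing each simplex with vertices in this order, K has dimension 1 with simplices:

  0-simplices (5): [1], [2], [3], [4], [5]
  1-simplices (6): [1,2], [1,3], [1,4], [1,5], [2,4], [3,5]

giving chain groups C_0 ≅ Z^5, C_1 ≅ Z^6.

The boundary map ∂_1: C_1 → C_0 sends each edge [p,q] (with p < q) to q − p. For instance
  ∂[3,5] = [5] − [3].
This gives a 5×6 integer matrix of rank 4; reducing to Smith normal form yields diagonal entries (1,1,1,1).

Reading off H_k = ker ∂_k / im ∂_{k+1}:

  H_0: rank C_0 − rank ∂_1 = 5 − 4 = 1, and the invariant factors of ∂_1 are all 1, so H_0 ≅ Z.

H_0 ≅ Z.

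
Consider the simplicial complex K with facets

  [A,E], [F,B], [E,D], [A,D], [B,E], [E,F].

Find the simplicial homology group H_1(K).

H_1 ≅ Z^2.

Take the total order A < B < D < E < F on the vertex set. Then K (dimension 1) consists of the simplices:

  0-simplices (5): A, B, D, E, F
  1-simplices (6): AD, AE, BE, BF, DE, EF

so the chain groups are C_0 ≅ Z^5, C_1 ≅ Z^6.

The boundary map ∂_1: C_1 → C_0 sends each edge [p,q] (with p < q) to q − p. For instance
  ∂AD = D − A.
The resulting 5×6 matrix has rank 4, and its Smith normal form has invariant factors (1,1,1,1).

From H_k ≅ ker(∂_k) / im(∂_{k+1}) we obtain:

  H_1: rank ker ∂_1 − rank ∂_2 = (6 − 4) − 0 = 2, and there is no ∂_2, so H_1 ≅ Z^2.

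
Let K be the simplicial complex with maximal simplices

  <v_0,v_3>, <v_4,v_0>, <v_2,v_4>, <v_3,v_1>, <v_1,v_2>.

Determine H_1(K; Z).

H_1 ≅ Z.

Fix the vertex order v_0 < v_1 < v_2 < v_3 < v_4 and write every simplex with vertices in increasing order. Then dim K = 1 and the simplices of K are:

  0-simplices (5): [v_0], [v_1], [v_2], [v_3], [v_4]
  1-simplices (5): [v_0,v_3], [v_0,v_4], [v_1,v_2], [v_1,v_3], [v_2,v_4]

so the chain groups are C_0 ≅ Z^5, C_1 ≅ Z^5.

∂_1: C_1 → C_0 maps an edge to its endpoints' difference, ∂[p,q] = q − p. For instance
  ∂[v_0,v_4] = [v_4] − [v_0].
This gives a 5×5 integer matrix of rank 4; reducing to Smith normal form yields diagonal entries (1,1,1,1).

From H_k ≅ ker(∂_k) / im(∂_{k+1}) we obtain:

  H_1: rank ker ∂_1 − rank ∂_2 = (5 − 4) − 0 = 1, and there is no ∂_2, so H_1 ≅ Z.

(K is a triangulation of the circle S^1.)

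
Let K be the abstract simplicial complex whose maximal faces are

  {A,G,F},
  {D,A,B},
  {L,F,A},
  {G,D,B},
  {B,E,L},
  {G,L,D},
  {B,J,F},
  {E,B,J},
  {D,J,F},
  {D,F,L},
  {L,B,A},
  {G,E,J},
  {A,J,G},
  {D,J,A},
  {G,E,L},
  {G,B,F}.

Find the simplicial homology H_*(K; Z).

We work with the vertex ordering A < B < D < E < F < G < J < L. The simplices of K, each written with vertices in increasing order, are:

  0-simplices (8): A, B, D, E, F, G, J, L
  1-simplices (24): AB, AD, AF, AG, AJ, AL, BD, BE, BF, BG, BJ, BL, DF, DG, DJ, DL, EG, EJ, EL, FG, FJ, FL, GJ, GL
  2-simplices (16): ABD, ABL, ADJ, AFG, AFL, AGJ, BDG, BEJ, BEL, BFG, BFJ, DFJ, DFL, DGL, EGJ, EGL

so the chain groups are C_0 ≅ Z^8, C_1 ≅ Z^24, C_2 ≅ Z^16.

Boundary ∂_1: C_1 → C_0 is given by ∂[p,q] = [q] − [p].
As a 8×24 matrix over Z this has rank 7, with invariant factors (1,1,1,1,1,1,1).

Boundary ∂_2: C_2 → C_1 acts by ∂[p,q,r] = [q,r] − [p,r] + [p,q]. For instance
  ∂AFL = FL − AL + AF,
  ∂BFG = FG − BG + BF.
This gives a 24×16 integer matrix of rank 15; reducing to Smith normal form yields diagonal entries (1,1,1,1,1,1,1,1,1,1,1,1,1,1,1).

From H_k ≅ ker(∂_k) / im(∂_{k+1}) we obtain:

  H_0: rank C_0 − rank ∂_1 = 8 − 7 = 1, and the invariant factors of ∂_1 are all 1, so H_0 ≅ Z.
  H_1: rank ker ∂_1 − rank ∂_2 = (24 − 7) − 15 = 2, and the invariant factors of ∂_2 are all 1, so H_1 ≅ Z^2.
  H_2: rank ker ∂_2 − rank ∂_3 = (16 − 15) − 0 = 1, and there is no ∂_3, so H_2 ≅ Z.

H_0 = Z,  H_1 = Z^2,  H_2 = Z.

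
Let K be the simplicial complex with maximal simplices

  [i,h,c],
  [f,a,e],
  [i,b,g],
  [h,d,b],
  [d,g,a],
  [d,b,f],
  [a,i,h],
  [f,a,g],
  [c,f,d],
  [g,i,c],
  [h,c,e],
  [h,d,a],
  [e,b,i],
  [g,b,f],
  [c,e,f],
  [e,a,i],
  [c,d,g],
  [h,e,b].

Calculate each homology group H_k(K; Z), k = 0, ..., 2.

Fix the vertex order a < b < c < d < e < f < g < h < i and write every simplex with vertices in increasing order. Then dim K = 2 and the simplices of K are:

  0-simplices (9): a, b, c, d, e, f, g, h, i
  1-simplices (27): ad, ae, af, ag, ah, ai, bd, be, bf, bg, bh, bi, cd, ce, cf, cg, ch, ci, df, dg, dh, ef, eh, ei, fg, gi, hi
  2-simplices (18): adg, adh, aef, aei, afg, ahi, bdf, bdh, beh, bei, bfg, bgi, cdf, cdg, cef, ceh, cgi, chi

Hence C_0 ≅ Z^9, C_1 ≅ Z^27, C_2 ≅ Z^18.

Boundary ∂_1: C_1 → C_0 is given by ∂[p,q] = [q] − [p].
The 9×27 boundary matrix has rank 8 and Smith normal form diag(1,1,1,1,1,1,1,1).

The boundary map ∂_2: C_2 → C_1 acts by ∂[p,q,r] = [q,r] − [p,r] + [p,q]. For instance
  ∂aef = ef − af + ae,
  ∂adh = dh − ah + ad.
The 27×18 boundary matrix has rank 18 and Smith normal form diag(1,1,1,1,1,1,1,1,1,1,1,1,1,1,1,1,1,2).

Reading off H_k = ker ∂_k / im ∂_{k+1}:

  H_0: rank C_0 − rank ∂_1 = 9 − 8 = 1, and the invariant factors of ∂_1 are all 1, so H_0 = Z.
  H_1: rank ker ∂_1 − rank ∂_2 = (27 − 8) − 18 = 1, and ∂_2 has invariant factor 2 > 1, so H_1 = Z × Z/2.
  H_2: rank ker ∂_2 − rank ∂_3 = (18 − 18) − 0 = 0, and there is no ∂_3, so H_2 = 0.

As a check, the Euler characteristic is 9 − 27 + 18 = 0, which agrees with 1 − 1 + 0 = 0.
(K is a triangulation of the Klein bottle.)

H_0 = Z,  H_1 = Z × Z/2,  H_2 = 0.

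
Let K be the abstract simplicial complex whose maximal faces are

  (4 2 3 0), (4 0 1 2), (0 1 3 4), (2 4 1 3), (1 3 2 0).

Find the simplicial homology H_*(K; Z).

H_0 ≅ Z,  H_1 = 0,  H_2 = 0,  H_3 ≅ Z.

Order the vertices as 0 < 1 < 2 < 3 < 4. Listing each simplex with vertices in this order, K has dimension 3 with simplices:

  0-simplices (5): [0], [1], [2], [3], [4]
  1-simplices (10): [0,1], [0,2], [0,3], [0,4], [1,2], [1,3], [1,4], [2,3], [2,4], [3,4]
  2-simplices (10): [0,1,2], [0,1,3], [0,1,4], [0,2,3], [0,2,4], [0,3,4], [1,2,3], [1,2,4], [1,3,4], [2,3,4]
  3-simplices (5): [0,1,2,3], [0,1,2,4], [0,1,3,4], [0,2,3,4], [1,2,3,4]

giving chain groups C_0 ≅ Z^5, C_1 ≅ Z^10, C_2 ≅ Z^10, C_3 ≅ Z^5.

∂_1: C_1 → C_0 is given by ∂[p,q] = [q] − [p].
The resulting 5×10 matrix has rank 4, and its Smith normal form has invariant factors (1,1,1,1).

Boundary ∂_2: C_2 → C_1 acts by ∂[p,q,r] = [q,r] − [p,r] + [p,q]. For instance
  ∂[0,3,4] = [3,4] − [0,4] + [0,3],
  ∂[0,1,4] = [1,4] − [0,4] + [0,1].
As a 10×10 matrix over Z this has rank 6, with invariant factors (1,1,1,1,1,1).

The boundary map ∂_3: C_3 → C_2 sends each 3-simplex σ to the alternating sum Σ_i (−1)^i (σ with its i-th vertex removed). For instance
  ∂[1,2,3,4] = [2,3,4] − [1,3,4] + [1,2,4] − [1,2,3],
  ∂[0,1,2,3] = [1,2,3] − [0,2,3] + [0,1,3] − [0,1,2].
This gives a 10×5 integer matrix of rank 4; reducing to Smith normal form yields diagonal entries (1,1,1,1).

From H_k ≅ ker(∂_k) / im(∂_{k+1}) we obtain:

  H_0: rank C_0 − rank ∂_1 = 5 − 4 = 1, and the invariant factors of ∂_1 are all 1, so H_0 = Z.
  H_1: rank ker ∂_1 − rank ∂_2 = (10 − 4) − 6 = 0, and the invariant factors of ∂_2 are all 1, so H_1 = 0.
  H_2: rank ker ∂_2 − rank ∂_3 = (10 − 6) − 4 = 0, and the invariant factors of ∂_3 are all 1, so H_2 = 0.
  H_3: rank ker ∂_3 − rank ∂_4 = (5 − 4) − 0 = 1, and there is no ∂_4, so H_3 = Z.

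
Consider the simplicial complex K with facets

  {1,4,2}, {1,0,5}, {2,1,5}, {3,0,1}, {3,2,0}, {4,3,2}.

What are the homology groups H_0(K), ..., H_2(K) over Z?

Fix the vertex order 0 < 1 < 2 < 3 < 4 < 5 and write every simplex with vertices in increasing order. Then dim K = 2 and the simplices of K are:

  0-simplices (6): [0], [1], [2], [3], [4], [5]
  1-simplices (12): [0,1], [0,2], [0,3], [0,5], [1,2], [1,3], [1,4], [1,5], [2,3], [2,4], [2,5], [3,4]
  2-simplices (6): [0,1,3], [0,1,5], [0,2,3], [1,2,4], [1,2,5], [2,3,4]

giving chain groups C_0 ≅ Z^6, C_1 ≅ Z^12, C_2 ≅ Z^6.

The boundary map ∂_1: C_1 → C_0 sends each edge [p,q] (with p < q) to q − p.
The 6×12 boundary matrix has rank 5 and Smith normal form diag(1,1,1,1,1).

The boundary map ∂_2: C_2 → C_1 maps a triangle to the signed sum of its edges. For instance
  ∂[0,1,5] = [1,5] − [0,5] + [0,1],
  ∂[1,2,5] = [2,5] − [1,5] + [1,2].
This gives a 12×6 integer matrix of rank 6; reducing to Smith normal form yields diagonal entries (1,1,1,1,1,1).

Now H_k = ker ∂_k / im ∂_{k+1}, so:

  H_0: rank C_0 − rank ∂_1 = 6 − 5 = 1, and the invariant factors of ∂_1 are all 1, so H_0 = Z.
  H_1: rank ker ∂_1 − rank ∂_2 = (12 − 5) − 6 = 1, and the invariant factors of ∂_2 are all 1, so H_1 = Z.
  H_2: rank ker ∂_2 − rank ∂_3 = (6 − 6) − 0 = 0, and there is no ∂_3, so H_2 = 0.

H_0 = Z,  H_1 = Z,  H_2 = 0.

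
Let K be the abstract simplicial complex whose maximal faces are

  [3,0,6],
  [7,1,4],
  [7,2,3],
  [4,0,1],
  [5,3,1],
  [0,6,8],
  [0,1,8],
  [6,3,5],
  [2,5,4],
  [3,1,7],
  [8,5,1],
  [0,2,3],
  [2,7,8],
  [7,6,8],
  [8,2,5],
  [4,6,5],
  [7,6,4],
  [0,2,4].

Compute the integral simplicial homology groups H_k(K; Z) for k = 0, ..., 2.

Fix the vertex order 0 < 1 < 2 < 3 < 4 < 5 < 6 < 7 < 8 and write every simplex with vertices in increasing order. Then dim K = 2 and the simplices of K are:

  0-simplices (9): [0], [1], [2], [3], [4], [5], [6], [7], [8]
  1-simplices (27): (27 of them)
  2-simplices (18): [0,1,4], [0,1,8], [0,2,3], [0,2,4], [0,3,6], [0,6,8], [1,3,5], [1,3,7], [1,4,7], [1,5,8], [2,3,7], [2,4,5], [2,5,8], [2,7,8], [3,5,6], [4,5,6], [4,6,7], [6,7,8]

Hence C_0 ≅ Z^9, C_1 ≅ Z^27, C_2 ≅ Z^18.

Boundary ∂_1: C_1 → C_0 maps an edge to its endpoints' difference, ∂[p,q] = q − p. For instance
  ∂[1,4] = [4] − [1].
As a 9×27 matrix over Z this has rank 8, with invariant factors (1,1,1,1,1,1,1,1).

Boundary ∂_2: C_2 → C_1 sends each 2-simplex [p,q,r] to [q,r] − [p,r] + [p,q]. For instance
  ∂[6,7,8] = [7,8] − [6,8] + [6,7],
  ∂[0,1,8] = [1,8] − [0,8] + [0,1].
As a 27×18 matrix over Z this has rank 17, with invariant factors (1,1,1,1,1,1,1,1,1,1,1,1,1,1,1,1,1).

Reading off H_k = ker ∂_k / im ∂_{k+1}:

  H_0: rank C_0 − rank ∂_1 = 9 − 8 = 1, and the invariant factors of ∂_1 are all 1, so H_0 ≅ Z.
  H_1: rank ker ∂_1 − rank ∂_2 = (27 − 8) − 17 = 2, and the invariant factors of ∂_2 are all 1, so H_1 ≅ Z^2.
  H_2: rank ker ∂_2 − rank ∂_3 = (18 − 17) − 0 = 1, and there is no ∂_3, so H_2 ≅ Z.

As a check, the Euler characteristic is 9 − 27 + 18 = 0, which agrees with 1 − 2 + 1 = 0.
(K is a triangulation of the torus T^2.)

H_0 ≅ Z,  H_1 ≅ Z^2,  H_2 ≅ Z.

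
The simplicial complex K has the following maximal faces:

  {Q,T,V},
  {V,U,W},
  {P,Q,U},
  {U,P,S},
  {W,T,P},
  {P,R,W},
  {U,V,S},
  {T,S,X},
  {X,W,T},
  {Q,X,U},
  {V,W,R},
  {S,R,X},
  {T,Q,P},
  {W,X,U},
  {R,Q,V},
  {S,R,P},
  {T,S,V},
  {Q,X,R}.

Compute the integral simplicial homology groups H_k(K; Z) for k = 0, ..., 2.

Order the vertices as P < Q < R < S < T < U < V < W < X. Listing each simplex with vertices in this order, K has dimension 2 with simplices:

  0-simplices (9): P, Q, R, S, T, U, V, W, X
  1-simplices (27): PQ, PR, PS, PT, PU, PW, QR, QT, QU, QV, QX, RS, RV, RW, RX, ST, SU, SV, SX, TV, TW, TX, UV, UW, UX, VW, WX
  2-simplices (18): PQT, PQU, PRS, PRW, PSU, PTW, QRV, QRX, QTV, QUX, RSX, RVW, STV, STX, SUV, TWX, UVW, UWX

so the chain groups are C_0 ≅ Z^9, C_1 ≅ Z^27, C_2 ≅ Z^18.

∂_1: C_1 → C_0 maps an edge to its endpoints' difference, ∂[p,q] = q − p. For instance
  ∂UV = V − U.
This gives a 9×27 integer matrix of rank 8; reducing to Smith normal form yields diagonal entries (1,1,1,1,1,1,1,1).

∂_2: C_2 → C_1 sends each 2-simplex [p,q,r] to [q,r] − [p,r] + [p,q]. For instance
  ∂TWX = WX − TX + TW,
  ∂PQT = QT − PT + PQ.
As a 27×18 matrix over Z this has rank 17, with invariant factors (1,1,1,1,1,1,1,1,1,1,1,1,1,1,1,1,1).

From H_k ≅ ker(∂_k) / im(∂_{k+1}) we obtain:

  H_0: rank C_0 − rank ∂_1 = 9 − 8 = 1, and the invariant factors of ∂_1 are all 1, so H_0 = Z.
  H_1: rank ker ∂_1 − rank ∂_2 = (27 − 8) − 17 = 2, and the invariant factors of ∂_2 are all 1, so H_1 = Z^2.
  H_2: rank ker ∂_2 − rank ∂_3 = (18 − 17) − 0 = 1, and there is no ∂_3, so H_2 = Z.

H_0 = Z,  H_1 = Z^2,  H_2 = Z.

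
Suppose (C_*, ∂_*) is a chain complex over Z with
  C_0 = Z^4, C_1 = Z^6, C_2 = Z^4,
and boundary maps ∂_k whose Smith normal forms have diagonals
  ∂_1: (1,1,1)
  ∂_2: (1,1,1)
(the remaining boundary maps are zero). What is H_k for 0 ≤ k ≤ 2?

H_0: b_0 = 4 − 0 − 3 = 1; torsion from ∂_1 factors > 1: none. So H_0 ≅ Z.
H_1: b_1 = 6 − 3 − 3 = 0; torsion from ∂_2 factors > 1: none. So H_1 ≅ 0.
H_2: b_2 = 4 − 3 − 0 = 1; torsion from ∂_3 factors > 1: none. So H_2 ≅ Z.

H_0 ≅ Z,  H_1 = 0,  H_2 ≅ Z.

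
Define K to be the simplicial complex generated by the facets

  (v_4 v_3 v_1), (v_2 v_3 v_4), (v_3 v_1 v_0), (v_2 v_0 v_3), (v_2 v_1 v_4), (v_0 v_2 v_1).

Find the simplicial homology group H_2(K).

Take the total order v_0 < v_1 < v_2 < v_3 < v_4 on the vertex set. Then K (dimension 2) consists of the simplices:

  0-simplices (5): [v_0], [v_1], [v_2], [v_3], [v_4]
  1-simplices (9): [v_0,v_1], [v_0,v_2], [v_0,v_3], [v_1,v_2], [v_1,v_3], [v_1,v_4], [v_2,v_3], [v_2,v_4], [v_3,v_4]
  2-simplices (6): [v_0,v_1,v_2], [v_0,v_1,v_3], [v_0,v_2,v_3], [v_1,v_2,v_4], [v_1,v_3,v_4], [v_2,v_3,v_4]

giving chain groups C_0 ≅ Z^5, C_1 ≅ Z^9, C_2 ≅ Z^6.

∂_1: C_1 → C_0 maps an edge to its endpoints' difference, ∂[p,q] = q − p. For instance
  ∂[v_0,v_2] = [v_2] − [v_0].
As a 5×9 matrix over Z this has rank 4, with invariant factors (1,1,1,1).

∂_2: C_2 → C_1 sends each 2-simplex [p,q,r] to [q,r] − [p,r] + [p,q]. For instance
  ∂[v_0,v_1,v_3] = [v_1,v_3] − [v_0,v_3] + [v_0,v_1],
  ∂[v_1,v_3,v_4] = [v_3,v_4] − [v_1,v_4] + [v_1,v_3].
The 9×6 boundary matrix has rank 5 and Smith normal form diag(1,1,1,1,1).

Computing H_k = (kernel of ∂_k) / (image of ∂_{k+1}):

  H_2: rank ker ∂_2 − rank ∂_3 = (6 − 5) − 0 = 1, and there is no ∂_3, so H_2 = Z.

(K is a triangulation of the 2-sphere S^2.)

H_2 ≅ Z.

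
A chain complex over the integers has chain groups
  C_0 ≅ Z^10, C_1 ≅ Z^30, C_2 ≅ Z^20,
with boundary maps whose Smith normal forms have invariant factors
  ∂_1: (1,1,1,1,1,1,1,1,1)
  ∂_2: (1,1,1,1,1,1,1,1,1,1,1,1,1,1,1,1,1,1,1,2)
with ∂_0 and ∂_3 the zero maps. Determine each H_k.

H_0 ≅ Z,  H_1 ≅ Z × Z/2,  H_2 = 0.

H_0: b_0 = 10 − 0 − 9 = 1; torsion from ∂_1 factors > 1: none. So H_0 ≅ Z.
H_1: b_1 = 30 − 9 − 20 = 1; torsion from ∂_2 factors > 1: [2]. So H_1 ≅ Z × Z/2.
H_2: b_2 = 20 − 20 − 0 = 0; torsion from ∂_3 factors > 1: none. So H_2 ≅ 0.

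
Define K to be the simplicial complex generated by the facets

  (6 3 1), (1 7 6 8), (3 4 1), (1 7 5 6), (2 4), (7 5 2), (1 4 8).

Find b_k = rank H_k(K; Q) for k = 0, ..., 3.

Take the total order 1 < 2 < 3 < 4 < 5 < 6 < 7 < 8 on the vertex set. Then K (dimension 3) consists of the simplices:

  0-simplices (8): [1], [2], [3], [4], [5], [6], [7], [8]
  1-simplices (17): [1,3], [1,4], [1,5], [1,6], [1,7], [1,8], [2,4], [2,5], [2,7], [3,4], [3,6], [4,8], [5,6], [5,7], [6,7], [6,8], [7,8]
  2-simplices (11): [1,3,4], [1,3,6], [1,4,8], [1,5,6], [1,5,7], [1,6,7], [1,6,8], [1,7,8], [2,5,7], [5,6,7], [6,7,8]
  3-simplices (2): [1,5,6,7], [1,6,7,8]

Hence C_0 ≅ Z^8, C_1 ≅ Z^17, C_2 ≅ Z^11, C_3 ≅ Z^2.

Boundary ∂_1: C_1 → C_0 maps an edge to its endpoints' difference, ∂[p,q] = q − p. For instance
  ∂[6,7] = [7] − [6].
As a 8×17 matrix over Z this has rank 7, with invariant factors (1,1,1,1,1,1,1).

∂_2: C_2 → C_1 sends each 2-simplex [p,q,r] to [q,r] − [p,r] + [p,q]. For instance
  ∂[2,5,7] = [5,7] − [2,7] + [2,5],
  ∂[1,7,8] = [7,8] − [1,8] + [1,7].
This gives a 17×11 integer matrix of rank 9; reducing to Smith normal form yields diagonal entries (1,1,1,1,1,1,1,1,1).

∂_3: C_3 → C_2 sends each 3-simplex σ to the alternating sum Σ_i (−1)^i (σ with its i-th vertex removed). For instance
  ∂[1,6,7,8] = [6,7,8] − [1,7,8] + [1,6,8] − [1,6,7],
  ∂[1,5,6,7] = [5,6,7] − [1,6,7] + [1,5,7] − [1,5,6].
The resulting 11×2 matrix has rank 2, and its Smith normal form has invariant factors (1,1).

From H_k ≅ ker(∂_k) / im(∂_{k+1}) we obtain:

  H_0: rank C_0 − rank ∂_1 = 8 − 7 = 1, and the invariant factors of ∂_1 are all 1, so H_0 ≅ Z.
  H_1: rank ker ∂_1 − rank ∂_2 = (17 − 7) − 9 = 1, and the invariant factors of ∂_2 are all 1, so H_1 ≅ Z.
  H_2: rank ker ∂_2 − rank ∂_3 = (11 − 9) − 2 = 0, and the invariant factors of ∂_3 are all 1, so H_2 ≅ 0.
  H_3: rank ker ∂_3 − rank ∂_4 = (2 − 2) − 0 = 0, and there is no ∂_4, so H_3 ≅ 0.

Hence the Betti numbers are b_0 = 1, b_1 = 1, b_2 = 0, b_3 = 0.

b_0 = 1, b_1 = 1, b_2 = 0, b_3 = 0.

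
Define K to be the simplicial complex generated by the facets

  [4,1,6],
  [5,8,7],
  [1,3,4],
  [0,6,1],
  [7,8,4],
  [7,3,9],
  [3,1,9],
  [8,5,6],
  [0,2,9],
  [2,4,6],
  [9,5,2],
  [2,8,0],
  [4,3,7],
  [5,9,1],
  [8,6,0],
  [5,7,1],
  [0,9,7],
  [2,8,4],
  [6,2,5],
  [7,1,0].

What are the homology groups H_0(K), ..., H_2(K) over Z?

Order the vertices as 0 < 1 < 2 < 3 < 4 < 5 < 6 < 7 < 8 < 9. Listing each simplex with vertices in this order, K has dimension 2 with simplices:

  0-simplices (10): [0], [1], [2], [3], [4], [5], [6], [7], [8], [9]
  1-simplices (30): (30 of them)
  2-simplices (20): (20 of them)

so the chain groups are C_0 ≅ Z^10, C_1 ≅ Z^30, C_2 ≅ Z^20.

∂_1: C_1 → C_0 maps an edge to its endpoints' difference, ∂[p,q] = q − p. For instance
  ∂[4,7] = [7] − [4].
This gives a 10×30 integer matrix of rank 9; reducing to Smith normal form yields diagonal entries (1,1,1,1,1,1,1,1,1).

The boundary map ∂_2: C_2 → C_1 sends each 2-simplex [p,q,r] to [q,r] − [p,r] + [p,q]. For instance
  ∂[0,7,9] = [7,9] − [0,9] + [0,7],
  ∂[0,6,8] = [6,8] − [0,8] + [0,6].
The resulting 30×20 matrix has rank 20, and its Smith normal form has invariant factors (1,1,1,1,1,1,1,1,1,1,1,1,1,1,1,1,1,1,1,2).

Reading off H_k = ker ∂_k / im ∂_{k+1}:

  H_0: rank C_0 − rank ∂_1 = 10 − 9 = 1, and the invariant factors of ∂_1 are all 1, so H_0 ≅ Z.
  H_1: rank ker ∂_1 − rank ∂_2 = (30 − 9) − 20 = 1, and ∂_2 has invariant factor 2 > 1, so H_1 ≅ Z ⊕ Z/2.
  H_2: rank ker ∂_2 − rank ∂_3 = (20 − 20) − 0 = 0, and there is no ∂_3, so H_2 ≅ 0.

As a check, the Euler characteristic is 10 − 30 + 20 = 0, which agrees with 1 − 1 + 0 = 0.

H_0 = Z,  H_1 = Z ⊕ Z/2,  H_2 = 0.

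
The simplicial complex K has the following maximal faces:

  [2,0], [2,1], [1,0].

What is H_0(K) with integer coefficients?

H_0 = Z.

Fix the vertex order 0 < 1 < 2 and write every simplex with vertices in increasing order. Then dim K = 1 and the simplices of K are:

  0-simplices (3): [0], [1], [2]
  1-simplices (3): [0,1], [0,2], [1,2]

so the chain groups are C_0 ≅ Z^3, C_1 ≅ Z^3.

The boundary map ∂_1: C_1 → C_0 maps an edge to its endpoints' difference, ∂[p,q] = q − p. For instance
  ∂[0,1] = [1] − [0].
As a 3×3 matrix over Z this has rank 2, with invariant factors (1,1).

From H_k ≅ ker(∂_k) / im(∂_{k+1}) we obtain:

  H_0: rank C_0 − rank ∂_1 = 3 − 2 = 1, and the invariant factors of ∂_1 are all 1, so H_0 ≅ Z.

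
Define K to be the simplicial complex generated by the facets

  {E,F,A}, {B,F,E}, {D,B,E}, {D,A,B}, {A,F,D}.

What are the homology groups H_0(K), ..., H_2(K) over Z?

H_0 = Z,  H_1 = Z,  H_2 = 0.

K has 5 vertices, 10 edges, 5 triangles.
rank ∂_0 = 0, rank ∂_1 = 4 ⇒ b_0 = 5 − 0 − 4 = 1; all invariant factors of ∂_1 are 1 so no torsion. So H_0 = Z.
rank ∂_1 = 4, rank ∂_2 = 5 ⇒ b_1 = 10 − 4 − 5 = 1; all invariant factors of ∂_2 are 1 so no torsion. So H_1 = Z.
rank ∂_2 = 5, rank ∂_3 = 0 ⇒ b_2 = 5 − 5 − 0 = 0. So H_2 = 0.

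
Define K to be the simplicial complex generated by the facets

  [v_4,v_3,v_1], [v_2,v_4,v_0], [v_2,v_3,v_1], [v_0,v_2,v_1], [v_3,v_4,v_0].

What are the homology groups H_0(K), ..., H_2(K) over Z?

H_0 = Z,  H_1 = Z,  H_2 = 0.

Fix the vertex order v_0 < v_1 < v_2 < v_3 < v_4 and write every simplex with vertices in increasing order. Then dim K = 2 and the simplices of K are:

  0-simplices (5): [v_0], [v_1], [v_2], [v_3], [v_4]
  1-simplices (10): [v_0,v_1], [v_0,v_2], [v_0,v_3], [v_0,v_4], [v_1,v_2], [v_1,v_3], [v_1,v_4], [v_2,v_3], [v_2,v_4], [v_3,v_4]
  2-simplices (5): [v_0,v_1,v_2], [v_0,v_2,v_4], [v_0,v_3,v_4], [v_1,v_2,v_3], [v_1,v_3,v_4]

giving chain groups C_0 ≅ Z^5, C_1 ≅ Z^10, C_2 ≅ Z^5.

Boundary ∂_1: C_1 → C_0 sends each edge [p,q] (with p < q) to q − p. For instance
  ∂[v_1,v_3] = [v_3] − [v_1].
The resulting 5×10 matrix has rank 4, and its Smith normal form has invariant factors (1,1,1,1).

The boundary map ∂_2: C_2 → C_1 acts by ∂[p,q,r] = [q,r] − [p,r] + [p,q]. For instance
  ∂[v_1,v_3,v_4] = [v_3,v_4] − [v_1,v_4] + [v_1,v_3],
  ∂[v_0,v_2,v_4] = [v_2,v_4] − [v_0,v_4] + [v_0,v_2].
The 10×5 boundary matrix has rank 5 and Smith normal form diag(1,1,1,1,1).

Now H_k = ker ∂_k / im ∂_{k+1}, so:

  H_0: rank C_0 − rank ∂_1 = 5 − 4 = 1, and the invariant factors of ∂_1 are all 1, so H_0 ≅ Z.
  H_1: rank ker ∂_1 − rank ∂_2 = (10 − 4) − 5 = 1, and the invariant factors of ∂_2 are all 1, so H_1 ≅ Z.
  H_2: rank ker ∂_2 − rank ∂_3 = (5 − 5) − 0 = 0, and there is no ∂_3, so H_2 ≅ 0.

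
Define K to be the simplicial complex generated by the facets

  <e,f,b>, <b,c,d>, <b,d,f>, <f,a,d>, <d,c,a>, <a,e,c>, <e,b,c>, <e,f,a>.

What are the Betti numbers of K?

b_0 = 1, b_1 = 0, b_2 = 1.

Fix the vertex order a < b < c < d < e < f and write every simplex with vertices in increasing order. Then dim K = 2 and the simplices of K are:

  0-simplices (6): a, b, c, d, e, f
  1-simplices (12): ac, ad, ae, af, bc, bd, be, bf, cd, ce, df, ef
  2-simplices (8): acd, ace, adf, aef, bcd, bce, bdf, bef

giving chain groups C_0 ≅ Z^6, C_1 ≅ Z^12, C_2 ≅ Z^8.

The boundary map ∂_1: C_1 → C_0 maps an edge to its endpoints' difference, ∂[p,q] = q − p. For instance
  ∂ce = e − c.
The resulting 6×12 matrix has rank 5, and its Smith normal form has invariant factors (1,1,1,1,1).

∂_2: C_2 → C_1 maps a triangle to the signed sum of its edges. For instance
  ∂bce = ce − be + bc,
  ∂ace = ce − ae + ac.
The 12×8 boundary matrix has rank 7 and Smith normal form diag(1,1,1,1,1,1,1).

Computing H_k = (kernel of ∂_k) / (image of ∂_{k+1}):

  H_0: rank C_0 − rank ∂_1 = 6 − 5 = 1, and the invariant factors of ∂_1 are all 1, so H_0 = Z.
  H_1: rank ker ∂_1 − rank ∂_2 = (12 − 5) − 7 = 0, and the invariant factors of ∂_2 are all 1, so H_1 = 0.
  H_2: rank ker ∂_2 − rank ∂_3 = (8 − 7) − 0 = 1, and there is no ∂_3, so H_2 = Z.

(K is a triangulation of the 2-sphere S^2.)

Hence the Betti numbers are b_0 = 1, b_1 = 0, b_2 = 1.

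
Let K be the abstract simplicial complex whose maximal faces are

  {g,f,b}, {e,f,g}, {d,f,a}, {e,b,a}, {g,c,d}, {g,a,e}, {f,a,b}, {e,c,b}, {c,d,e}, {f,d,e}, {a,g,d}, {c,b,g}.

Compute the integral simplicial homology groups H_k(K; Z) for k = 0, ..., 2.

Fix the vertex order a < b < c < d < e < f < g and write every simplex with vertices in increasing order. Then dim K = 2 and the simplices of K are:

  0-simplices (7): a, b, c, d, e, f, g
  1-simplices (18): ab, ad, ae, af, ag, bc, be, bf, bg, cd, ce, cg, de, df, dg, ef, eg, fg
  2-simplices (12): abe, abf, adf, adg, aeg, bce, bcg, bfg, cde, cdg, def, efg

so the chain groups are C_0 ≅ Z^7, C_1 ≅ Z^18, C_2 ≅ Z^12.

Boundary ∂_1: C_1 → C_0 sends each edge [p,q] (with p < q) to q − p.
The resulting 7×18 matrix has rank 6, and its Smith normal form has invariant factors (1,1,1,1,1,1).

The boundary map ∂_2: C_2 → C_1 acts by ∂[p,q,r] = [q,r] − [p,r] + [p,q]. For instance
  ∂bcg = cg − bg + bc,
  ∂aeg = eg − ag + ae.
As a 18×12 matrix over Z this has rank 12, with invariant factors (1,1,1,1,1,1,1,1,1,1,1,2).

Computing H_k = (kernel of ∂_k) / (image of ∂_{k+1}):

  H_0: rank C_0 − rank ∂_1 = 7 − 6 = 1, and the invariant factors of ∂_1 are all 1, so H_0 = Z.
  H_1: rank ker ∂_1 − rank ∂_2 = (18 − 6) − 12 = 0, and ∂_2 has invariant factor 2 > 1, so H_1 = Z/2Z.
  H_2: rank ker ∂_2 − rank ∂_3 = (12 − 12) − 0 = 0, and there is no ∂_3, so H_2 = 0.

H_0 = Z,  H_1 = Z/2Z,  H_2 = 0.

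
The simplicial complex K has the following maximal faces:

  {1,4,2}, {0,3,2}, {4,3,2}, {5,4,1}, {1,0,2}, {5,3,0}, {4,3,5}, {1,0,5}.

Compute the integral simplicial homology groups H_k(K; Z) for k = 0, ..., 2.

Order the vertices as 0 < 1 < 2 < 3 < 4 < 5. Listing each simplex with vertices in this order, K has dimension 2 with simplices:

  0-simplices (6): [0], [1], [2], [3], [4], [5]
  1-simplices (12): [0,1], [0,2], [0,3], [0,5], [1,2], [1,4], [1,5], [2,3], [2,4], [3,4], [3,5], [4,5]
  2-simplices (8): [0,1,2], [0,1,5], [0,2,3], [0,3,5], [1,2,4], [1,4,5], [2,3,4], [3,4,5]

giving chain groups C_0 ≅ Z^6, C_1 ≅ Z^12, C_2 ≅ Z^8.

∂_1: C_1 → C_0 maps an edge to its endpoints' difference, ∂[p,q] = q − p. For instance
  ∂[1,5] = [5] − [1].
As a 6×12 matrix over Z this has rank 5, with invariant factors (1,1,1,1,1).

The boundary map ∂_2: C_2 → C_1 acts by ∂[p,q,r] = [q,r] − [p,r] + [p,q]. For instance
  ∂[0,3,5] = [3,5] − [0,5] + [0,3],
  ∂[2,3,4] = [3,4] − [2,4] + [2,3].
The 12×8 boundary matrix has rank 7 and Smith normal form diag(1,1,1,1,1,1,1).

Reading off H_k = ker ∂_k / im ∂_{k+1}:

  H_0: rank C_0 − rank ∂_1 = 6 − 5 = 1, and the invariant factors of ∂_1 are all 1, so H_0 = Z.
  H_1: rank ker ∂_1 − rank ∂_2 = (12 − 5) − 7 = 0, and the invariant factors of ∂_2 are all 1, so H_1 = 0.
  H_2: rank ker ∂_2 − rank ∂_3 = (8 − 7) − 0 = 1, and there is no ∂_3, so H_2 = Z.

As a check, the Euler characteristic is 6 − 12 + 8 = 2, which agrees with 1 − 0 + 1 = 2.

H_0 ≅ Z,  H_1 = 0,  H_2 ≅ Z.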